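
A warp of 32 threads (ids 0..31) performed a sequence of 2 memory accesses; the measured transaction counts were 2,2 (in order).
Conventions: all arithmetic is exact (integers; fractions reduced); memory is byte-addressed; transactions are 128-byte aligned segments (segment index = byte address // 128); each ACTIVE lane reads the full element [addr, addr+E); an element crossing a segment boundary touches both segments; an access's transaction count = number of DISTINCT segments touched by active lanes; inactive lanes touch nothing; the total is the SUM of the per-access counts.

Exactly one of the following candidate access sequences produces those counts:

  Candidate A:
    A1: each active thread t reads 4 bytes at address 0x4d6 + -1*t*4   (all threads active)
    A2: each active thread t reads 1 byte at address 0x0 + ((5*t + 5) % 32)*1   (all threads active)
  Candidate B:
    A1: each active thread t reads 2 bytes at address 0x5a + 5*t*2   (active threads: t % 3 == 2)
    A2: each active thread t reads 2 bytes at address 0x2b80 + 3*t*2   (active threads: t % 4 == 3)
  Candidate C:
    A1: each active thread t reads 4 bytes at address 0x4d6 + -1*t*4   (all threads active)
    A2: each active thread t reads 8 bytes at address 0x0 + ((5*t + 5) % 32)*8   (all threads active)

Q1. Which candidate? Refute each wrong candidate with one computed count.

A: A2 gives 1 transaction, not 2
B: A1 gives 3 transactions, not 2
C: all counts match (2,2)

Answer: C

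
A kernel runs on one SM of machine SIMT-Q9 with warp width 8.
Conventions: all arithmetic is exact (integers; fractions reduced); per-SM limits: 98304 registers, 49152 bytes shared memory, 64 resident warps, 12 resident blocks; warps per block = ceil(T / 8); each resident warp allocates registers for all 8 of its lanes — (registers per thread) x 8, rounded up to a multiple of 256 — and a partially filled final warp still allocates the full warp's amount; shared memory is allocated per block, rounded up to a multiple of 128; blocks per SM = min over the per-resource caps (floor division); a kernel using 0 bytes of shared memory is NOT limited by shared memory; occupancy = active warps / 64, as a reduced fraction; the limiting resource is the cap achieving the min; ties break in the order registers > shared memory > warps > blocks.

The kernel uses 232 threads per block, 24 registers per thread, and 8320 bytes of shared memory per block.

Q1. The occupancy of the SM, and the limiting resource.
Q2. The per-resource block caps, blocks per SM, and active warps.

Answer: occupancy 29/32, limited by warps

registers: 13 blocks
shared memory: 5 blocks
warps: 2 blocks
blocks: 12 blocks

Answer: 2 blocks, 58 active warps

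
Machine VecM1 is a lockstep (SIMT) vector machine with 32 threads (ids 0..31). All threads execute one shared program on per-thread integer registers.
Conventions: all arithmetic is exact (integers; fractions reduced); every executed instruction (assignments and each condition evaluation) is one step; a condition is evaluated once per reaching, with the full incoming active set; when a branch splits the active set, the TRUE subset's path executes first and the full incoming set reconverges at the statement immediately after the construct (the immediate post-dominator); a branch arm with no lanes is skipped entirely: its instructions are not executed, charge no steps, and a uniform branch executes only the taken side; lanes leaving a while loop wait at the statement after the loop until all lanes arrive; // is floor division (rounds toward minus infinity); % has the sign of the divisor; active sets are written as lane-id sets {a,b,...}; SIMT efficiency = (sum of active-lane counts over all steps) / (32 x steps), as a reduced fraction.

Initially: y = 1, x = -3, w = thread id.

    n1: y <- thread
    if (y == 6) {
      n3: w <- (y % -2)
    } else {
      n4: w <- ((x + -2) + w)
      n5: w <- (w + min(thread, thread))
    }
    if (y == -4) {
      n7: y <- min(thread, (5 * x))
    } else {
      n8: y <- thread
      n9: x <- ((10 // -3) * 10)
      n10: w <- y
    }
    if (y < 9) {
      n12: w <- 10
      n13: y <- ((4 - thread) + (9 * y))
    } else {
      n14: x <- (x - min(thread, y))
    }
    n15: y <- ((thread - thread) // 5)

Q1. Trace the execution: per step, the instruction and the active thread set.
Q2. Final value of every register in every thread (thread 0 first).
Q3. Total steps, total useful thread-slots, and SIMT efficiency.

step 0: y <- thread                  {0,1,2,3,4,5,6,7,8,9,10,11,12,13,14,15,16,17,18,19,20,21,22,23,24,25,26,27,28,29,30,31}
step 1: eval (y == 6)                {0,1,2,3,4,5,6,7,8,9,10,11,12,13,14,15,16,17,18,19,20,21,22,23,24,25,26,27,28,29,30,31}
step 2: w <- (y % -2)                {6}
step 3: w <- ((x + -2) + w)          {0,1,2,3,4,5,7,8,9,10,11,12,13,14,15,16,17,18,19,20,21,22,23,24,25,26,27,28,29,30,31}
step 4: w <- (w + min(thread, thread)) {0,1,2,3,4,5,7,8,9,10,11,12,13,14,15,16,17,18,19,20,21,22,23,24,25,26,27,28,29,30,31}
step 5: eval (y == -4)               {0,1,2,3,4,5,6,7,8,9,10,11,12,13,14,15,16,17,18,19,20,21,22,23,24,25,26,27,28,29,30,31}
step 6: y <- thread                  {0,1,2,3,4,5,6,7,8,9,10,11,12,13,14,15,16,17,18,19,20,21,22,23,24,25,26,27,28,29,30,31}
step 7: x <- ((10 // -3) * 10)       {0,1,2,3,4,5,6,7,8,9,10,11,12,13,14,15,16,17,18,19,20,21,22,23,24,25,26,27,28,29,30,31}
step 8: w <- y                       {0,1,2,3,4,5,6,7,8,9,10,11,12,13,14,15,16,17,18,19,20,21,22,23,24,25,26,27,28,29,30,31}
step 9: eval (y < 9)                 {0,1,2,3,4,5,6,7,8,9,10,11,12,13,14,15,16,17,18,19,20,21,22,23,24,25,26,27,28,29,30,31}
step 10: w <- 10                      {0,1,2,3,4,5,6,7,8}
step 11: y <- ((4 - thread) + (9 * y)) {0,1,2,3,4,5,6,7,8}
step 12: x <- (x - min(thread, y))    {9,10,11,12,13,14,15,16,17,18,19,20,21,22,23,24,25,26,27,28,29,30,31}
step 13: y <- ((thread - thread) // 5) {0,1,2,3,4,5,6,7,8,9,10,11,12,13,14,15,16,17,18,19,20,21,22,23,24,25,26,27,28,29,30,31}

Answer: 14 steps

y: 0,0,0,0,0,0,0,0,0,0,0,0,0,0,0,0,0,0,0,0,0,0,0,0,0,0,0,0,0,0,0,0
x: -40,-40,-40,-40,-40,-40,-40,-40,-40,-49,-50,-51,-52,-53,-54,-55,-56,-57,-58,-59,-60,-61,-62,-63,-64,-65,-66,-67,-68,-69,-70,-71
w: 10,10,10,10,10,10,10,10,10,9,10,11,12,13,14,15,16,17,18,19,20,21,22,23,24,25,26,27,28,29,30,31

steps = 14; useful = 360; efficiency = 360/448 = 45/56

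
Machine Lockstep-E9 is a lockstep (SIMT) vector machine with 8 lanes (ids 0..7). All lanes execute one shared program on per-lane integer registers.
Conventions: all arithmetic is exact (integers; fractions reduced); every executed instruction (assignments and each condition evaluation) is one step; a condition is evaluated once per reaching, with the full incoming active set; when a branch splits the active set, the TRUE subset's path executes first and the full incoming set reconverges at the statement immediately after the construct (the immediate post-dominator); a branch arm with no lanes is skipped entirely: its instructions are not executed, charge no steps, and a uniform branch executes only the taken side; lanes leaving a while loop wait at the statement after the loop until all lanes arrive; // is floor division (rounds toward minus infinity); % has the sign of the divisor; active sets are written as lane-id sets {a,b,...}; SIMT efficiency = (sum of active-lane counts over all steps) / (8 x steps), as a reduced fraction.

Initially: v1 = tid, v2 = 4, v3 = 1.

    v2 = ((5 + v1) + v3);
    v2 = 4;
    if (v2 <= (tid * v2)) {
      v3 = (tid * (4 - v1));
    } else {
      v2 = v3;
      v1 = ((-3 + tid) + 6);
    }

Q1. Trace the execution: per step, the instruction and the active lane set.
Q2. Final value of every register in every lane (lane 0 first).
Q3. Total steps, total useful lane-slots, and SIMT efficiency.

step 0: v2 <- ((5 + v1) + v3)        {0,1,2,3,4,5,6,7}
step 1: v2 <- 4                      {0,1,2,3,4,5,6,7}
step 2: eval (v2 <= (tid * v2))      {0,1,2,3,4,5,6,7}
step 3: v3 <- (tid * (4 - v1))       {1,2,3,4,5,6,7}
step 4: v2 <- v3                     {0}
step 5: v1 <- ((-3 + tid) + 6)       {0}

Answer: 6 steps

v1: 3,1,2,3,4,5,6,7
v2: 1,4,4,4,4,4,4,4
v3: 1,3,4,3,0,-5,-12,-21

steps = 6; useful = 33; efficiency = 33/48 = 11/16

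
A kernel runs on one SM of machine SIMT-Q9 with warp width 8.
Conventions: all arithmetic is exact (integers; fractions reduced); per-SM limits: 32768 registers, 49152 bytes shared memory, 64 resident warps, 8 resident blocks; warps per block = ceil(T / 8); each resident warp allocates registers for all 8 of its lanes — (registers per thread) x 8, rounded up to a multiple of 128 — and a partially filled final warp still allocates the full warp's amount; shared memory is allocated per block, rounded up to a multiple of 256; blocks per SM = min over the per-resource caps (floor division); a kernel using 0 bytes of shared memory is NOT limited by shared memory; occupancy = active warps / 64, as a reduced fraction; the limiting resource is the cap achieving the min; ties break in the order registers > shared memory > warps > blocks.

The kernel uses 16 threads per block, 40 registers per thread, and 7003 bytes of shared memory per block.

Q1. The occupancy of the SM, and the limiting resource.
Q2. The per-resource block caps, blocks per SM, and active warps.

Answer: occupancy 3/16, limited by shared memory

registers: 42 blocks
shared memory: 6 blocks
warps: 32 blocks
blocks: 8 blocks

Answer: 6 blocks, 12 active warps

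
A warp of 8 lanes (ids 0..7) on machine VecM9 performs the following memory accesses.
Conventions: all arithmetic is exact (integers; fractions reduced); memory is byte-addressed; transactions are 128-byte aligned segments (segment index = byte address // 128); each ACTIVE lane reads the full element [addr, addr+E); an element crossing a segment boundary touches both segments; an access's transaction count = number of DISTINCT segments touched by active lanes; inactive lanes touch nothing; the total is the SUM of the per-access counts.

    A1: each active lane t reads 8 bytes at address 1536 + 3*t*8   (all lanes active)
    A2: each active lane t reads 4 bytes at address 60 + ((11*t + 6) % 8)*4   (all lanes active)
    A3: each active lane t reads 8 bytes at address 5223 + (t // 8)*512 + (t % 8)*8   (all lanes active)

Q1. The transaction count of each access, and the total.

A1: 2 transactions
A2: 1 transaction
A3: 2 transactions

Answer: 2,1,2; total 5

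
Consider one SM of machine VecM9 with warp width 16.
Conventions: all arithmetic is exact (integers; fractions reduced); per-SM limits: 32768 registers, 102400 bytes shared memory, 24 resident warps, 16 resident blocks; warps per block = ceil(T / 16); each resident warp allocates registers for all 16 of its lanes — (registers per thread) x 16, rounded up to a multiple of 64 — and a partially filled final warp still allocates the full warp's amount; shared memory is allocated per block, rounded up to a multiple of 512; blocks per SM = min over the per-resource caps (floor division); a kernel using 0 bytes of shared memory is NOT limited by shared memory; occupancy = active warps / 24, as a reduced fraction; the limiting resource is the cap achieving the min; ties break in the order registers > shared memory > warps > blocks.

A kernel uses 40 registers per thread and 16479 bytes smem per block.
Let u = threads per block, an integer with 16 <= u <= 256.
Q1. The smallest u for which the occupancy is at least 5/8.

Answer: u = 33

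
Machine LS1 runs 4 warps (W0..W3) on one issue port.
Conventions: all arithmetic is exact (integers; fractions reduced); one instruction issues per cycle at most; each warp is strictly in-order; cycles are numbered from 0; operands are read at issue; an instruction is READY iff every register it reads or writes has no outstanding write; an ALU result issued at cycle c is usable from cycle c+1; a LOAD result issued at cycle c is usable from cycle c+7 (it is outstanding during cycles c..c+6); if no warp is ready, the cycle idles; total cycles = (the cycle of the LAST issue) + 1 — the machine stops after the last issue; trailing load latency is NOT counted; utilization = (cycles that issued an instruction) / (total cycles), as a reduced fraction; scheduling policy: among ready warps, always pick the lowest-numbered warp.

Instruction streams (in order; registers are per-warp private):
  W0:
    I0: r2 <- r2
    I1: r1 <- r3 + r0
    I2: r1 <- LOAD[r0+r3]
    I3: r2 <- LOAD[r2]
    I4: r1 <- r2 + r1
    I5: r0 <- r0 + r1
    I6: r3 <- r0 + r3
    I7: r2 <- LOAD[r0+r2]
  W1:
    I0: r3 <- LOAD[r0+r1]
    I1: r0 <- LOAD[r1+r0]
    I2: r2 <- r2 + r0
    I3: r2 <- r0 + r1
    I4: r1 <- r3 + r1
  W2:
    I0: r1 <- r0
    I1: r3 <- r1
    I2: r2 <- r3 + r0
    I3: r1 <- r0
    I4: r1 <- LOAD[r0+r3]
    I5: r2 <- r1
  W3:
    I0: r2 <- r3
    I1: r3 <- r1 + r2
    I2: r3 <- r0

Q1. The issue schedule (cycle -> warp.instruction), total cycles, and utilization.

cycle 0: W0.I0
cycle 1: W0.I1
cycle 2: W0.I2
cycle 3: W0.I3
cycle 4: W1.I0
cycle 5: W1.I1
cycle 6: W2.I0
cycle 7: W2.I1
cycle 8: W2.I2
cycle 9: W2.I3
cycle 10: W0.I4
cycle 11: W0.I5
cycle 12: W0.I6
cycle 13: W0.I7
cycle 14: W1.I2
cycle 15: W1.I3
cycle 16: W1.I4
cycle 17: W2.I4
cycle 18: W3.I0
cycle 19: W3.I1
cycle 20: W3.I2
cycle 21: idle
cycle 22: idle
cycle 23: idle
cycle 24: W2.I5

Answer: 25 cycles, utilization 22/25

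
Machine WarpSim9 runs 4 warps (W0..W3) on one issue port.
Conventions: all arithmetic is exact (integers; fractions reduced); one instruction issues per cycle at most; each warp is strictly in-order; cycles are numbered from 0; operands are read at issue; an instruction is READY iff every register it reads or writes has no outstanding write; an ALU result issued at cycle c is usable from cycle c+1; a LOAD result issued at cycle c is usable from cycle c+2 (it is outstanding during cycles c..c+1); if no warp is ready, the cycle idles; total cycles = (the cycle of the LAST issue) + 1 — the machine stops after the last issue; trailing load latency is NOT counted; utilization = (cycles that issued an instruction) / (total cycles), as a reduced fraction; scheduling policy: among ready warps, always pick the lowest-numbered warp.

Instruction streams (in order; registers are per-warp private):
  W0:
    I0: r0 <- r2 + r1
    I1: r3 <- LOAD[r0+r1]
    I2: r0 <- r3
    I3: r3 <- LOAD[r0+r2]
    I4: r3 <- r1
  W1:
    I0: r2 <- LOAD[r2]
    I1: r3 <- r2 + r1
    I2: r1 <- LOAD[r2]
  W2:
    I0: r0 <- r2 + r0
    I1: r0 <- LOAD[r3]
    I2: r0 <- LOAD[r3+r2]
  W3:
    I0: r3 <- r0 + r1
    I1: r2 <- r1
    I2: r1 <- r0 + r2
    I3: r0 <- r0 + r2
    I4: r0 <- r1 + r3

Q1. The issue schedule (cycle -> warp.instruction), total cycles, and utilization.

cycle 0: W0.I0
cycle 1: W0.I1
cycle 2: W1.I0
cycle 3: W0.I2
cycle 4: W0.I3
cycle 5: W1.I1
cycle 6: W0.I4
cycle 7: W1.I2
cycle 8: W2.I0
cycle 9: W2.I1
cycle 10: W3.I0
cycle 11: W2.I2
cycle 12: W3.I1
cycle 13: W3.I2
cycle 14: W3.I3
cycle 15: W3.I4

Answer: 16 cycles, utilization 1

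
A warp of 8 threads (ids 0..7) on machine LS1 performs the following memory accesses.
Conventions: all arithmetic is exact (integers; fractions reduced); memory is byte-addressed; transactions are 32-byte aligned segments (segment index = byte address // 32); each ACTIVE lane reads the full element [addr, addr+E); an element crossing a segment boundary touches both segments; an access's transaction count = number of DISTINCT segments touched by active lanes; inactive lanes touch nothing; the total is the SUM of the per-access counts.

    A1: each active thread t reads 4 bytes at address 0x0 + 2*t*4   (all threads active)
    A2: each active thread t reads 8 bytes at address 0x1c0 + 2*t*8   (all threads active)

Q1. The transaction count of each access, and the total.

A1: 2 transactions
A2: 4 transactions

Answer: 2,4; total 6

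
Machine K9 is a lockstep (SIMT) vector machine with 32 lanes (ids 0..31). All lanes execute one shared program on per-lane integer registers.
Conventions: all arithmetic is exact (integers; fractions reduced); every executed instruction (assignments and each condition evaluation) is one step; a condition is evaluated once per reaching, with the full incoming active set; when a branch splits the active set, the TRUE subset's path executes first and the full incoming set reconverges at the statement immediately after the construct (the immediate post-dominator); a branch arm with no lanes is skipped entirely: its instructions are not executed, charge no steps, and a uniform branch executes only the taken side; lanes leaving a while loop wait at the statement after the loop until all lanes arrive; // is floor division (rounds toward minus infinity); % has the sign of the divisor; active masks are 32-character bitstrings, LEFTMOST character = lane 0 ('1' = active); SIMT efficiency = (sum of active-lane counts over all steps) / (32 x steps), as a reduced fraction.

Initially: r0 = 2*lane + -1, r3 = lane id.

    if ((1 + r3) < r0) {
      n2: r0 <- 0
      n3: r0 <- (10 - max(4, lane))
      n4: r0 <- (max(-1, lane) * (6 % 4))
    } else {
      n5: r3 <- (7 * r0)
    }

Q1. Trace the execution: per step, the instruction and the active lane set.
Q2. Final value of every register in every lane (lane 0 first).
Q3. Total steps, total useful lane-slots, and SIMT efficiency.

step 0: eval ((1 + r3) < r0)         11111111111111111111111111111111
step 1: r0 <- 0                      00011111111111111111111111111111
step 2: r0 <- (10 - max(4, lane))    00011111111111111111111111111111
step 3: r0 <- (max(-1, lane) * (6 % 4)) 00011111111111111111111111111111
step 4: r3 <- (7 * r0)               11100000000000000000000000000000

Answer: 5 steps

r0: -1,1,3,6,8,10,12,14,16,18,20,22,24,26,28,30,32,34,36,38,40,42,44,46,48,50,52,54,56,58,60,62
r3: -7,7,21,3,4,5,6,7,8,9,10,11,12,13,14,15,16,17,18,19,20,21,22,23,24,25,26,27,28,29,30,31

steps = 5; useful = 122; efficiency = 122/160 = 61/80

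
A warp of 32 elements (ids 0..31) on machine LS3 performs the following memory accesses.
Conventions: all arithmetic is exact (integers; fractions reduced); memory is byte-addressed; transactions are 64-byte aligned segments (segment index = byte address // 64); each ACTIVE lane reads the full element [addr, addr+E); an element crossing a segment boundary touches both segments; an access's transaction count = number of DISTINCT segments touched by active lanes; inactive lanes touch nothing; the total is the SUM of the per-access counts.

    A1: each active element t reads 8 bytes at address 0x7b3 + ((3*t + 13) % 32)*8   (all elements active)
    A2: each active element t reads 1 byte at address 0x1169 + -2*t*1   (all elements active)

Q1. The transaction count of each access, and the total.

A1: 5 transactions
A2: 2 transactions

Answer: 5,2; total 7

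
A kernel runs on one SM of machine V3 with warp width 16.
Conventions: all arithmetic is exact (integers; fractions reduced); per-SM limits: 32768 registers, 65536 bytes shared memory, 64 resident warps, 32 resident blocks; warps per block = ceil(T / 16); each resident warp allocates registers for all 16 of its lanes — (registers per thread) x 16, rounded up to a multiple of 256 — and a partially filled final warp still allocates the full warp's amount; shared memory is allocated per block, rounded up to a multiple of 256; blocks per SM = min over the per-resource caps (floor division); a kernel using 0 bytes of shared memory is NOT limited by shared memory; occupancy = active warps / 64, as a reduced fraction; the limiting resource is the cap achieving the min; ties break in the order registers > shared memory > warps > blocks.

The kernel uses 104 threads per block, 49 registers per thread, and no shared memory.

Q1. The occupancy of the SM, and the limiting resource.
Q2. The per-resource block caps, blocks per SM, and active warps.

Answer: occupancy 7/16, limited by registers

registers: 4 blocks
shared memory: no limit (kernel uses none)
warps: 9 blocks
blocks: 32 blocks

Answer: 4 blocks, 28 active warps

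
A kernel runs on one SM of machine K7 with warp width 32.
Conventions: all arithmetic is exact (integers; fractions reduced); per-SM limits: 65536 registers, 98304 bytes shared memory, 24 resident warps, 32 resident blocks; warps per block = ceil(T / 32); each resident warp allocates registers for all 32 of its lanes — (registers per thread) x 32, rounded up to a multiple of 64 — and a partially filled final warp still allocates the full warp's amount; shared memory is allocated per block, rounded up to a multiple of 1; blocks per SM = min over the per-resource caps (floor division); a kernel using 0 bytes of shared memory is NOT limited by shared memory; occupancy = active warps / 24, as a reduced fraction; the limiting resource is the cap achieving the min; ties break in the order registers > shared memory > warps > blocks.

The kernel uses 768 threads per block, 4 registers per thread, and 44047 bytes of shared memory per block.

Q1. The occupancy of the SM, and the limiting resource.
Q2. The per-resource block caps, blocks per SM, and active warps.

Answer: occupancy 1, limited by warps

registers: 21 blocks
shared memory: 2 blocks
warps: 1 block
blocks: 32 blocks

Answer: 1 block, 24 active warps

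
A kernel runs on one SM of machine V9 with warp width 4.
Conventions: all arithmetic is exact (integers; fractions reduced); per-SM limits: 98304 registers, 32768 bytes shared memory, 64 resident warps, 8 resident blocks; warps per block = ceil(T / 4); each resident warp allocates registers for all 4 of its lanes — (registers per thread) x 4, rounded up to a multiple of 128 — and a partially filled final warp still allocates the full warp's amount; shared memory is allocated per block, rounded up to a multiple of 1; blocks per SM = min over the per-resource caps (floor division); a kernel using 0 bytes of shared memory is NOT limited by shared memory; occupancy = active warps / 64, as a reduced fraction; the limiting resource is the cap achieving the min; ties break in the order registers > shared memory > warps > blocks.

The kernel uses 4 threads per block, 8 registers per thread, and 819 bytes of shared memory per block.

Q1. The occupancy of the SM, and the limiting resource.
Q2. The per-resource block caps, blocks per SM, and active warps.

Answer: occupancy 1/8, limited by blocks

registers: 768 blocks
shared memory: 40 blocks
warps: 64 blocks
blocks: 8 blocks

Answer: 8 blocks, 8 active warps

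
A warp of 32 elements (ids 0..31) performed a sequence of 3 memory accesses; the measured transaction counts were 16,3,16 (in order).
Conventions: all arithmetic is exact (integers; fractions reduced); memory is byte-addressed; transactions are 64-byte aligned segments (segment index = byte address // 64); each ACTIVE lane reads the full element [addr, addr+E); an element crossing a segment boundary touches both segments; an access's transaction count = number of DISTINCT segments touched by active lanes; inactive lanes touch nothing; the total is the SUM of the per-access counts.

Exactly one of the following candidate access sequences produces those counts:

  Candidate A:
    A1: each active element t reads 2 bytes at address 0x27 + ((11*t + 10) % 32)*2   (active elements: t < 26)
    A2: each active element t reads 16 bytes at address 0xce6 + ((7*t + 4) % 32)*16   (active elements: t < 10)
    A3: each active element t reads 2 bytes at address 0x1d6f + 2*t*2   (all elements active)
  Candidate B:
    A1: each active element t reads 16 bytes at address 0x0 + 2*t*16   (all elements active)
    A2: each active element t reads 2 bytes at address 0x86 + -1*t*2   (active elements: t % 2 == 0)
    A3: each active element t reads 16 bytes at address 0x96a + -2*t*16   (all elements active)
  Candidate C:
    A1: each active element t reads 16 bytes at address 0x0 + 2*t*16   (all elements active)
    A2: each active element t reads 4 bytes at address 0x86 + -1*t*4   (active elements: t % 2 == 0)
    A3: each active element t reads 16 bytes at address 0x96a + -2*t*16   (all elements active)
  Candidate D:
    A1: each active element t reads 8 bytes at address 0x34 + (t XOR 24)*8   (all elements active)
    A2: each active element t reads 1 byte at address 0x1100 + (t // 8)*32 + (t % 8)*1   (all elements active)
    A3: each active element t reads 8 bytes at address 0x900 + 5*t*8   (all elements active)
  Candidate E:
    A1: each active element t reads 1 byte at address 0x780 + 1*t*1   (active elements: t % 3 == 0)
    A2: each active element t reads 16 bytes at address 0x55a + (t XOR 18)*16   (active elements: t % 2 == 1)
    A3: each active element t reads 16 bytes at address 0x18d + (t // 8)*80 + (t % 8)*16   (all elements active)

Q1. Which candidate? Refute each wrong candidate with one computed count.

A: A1 gives 2 transactions, not 16
B: A2 gives 2 transactions, not 3
D: A1 gives 5 transactions, not 16
E: A1 gives 1 transaction, not 16
C: all counts match (16,3,16)

Answer: C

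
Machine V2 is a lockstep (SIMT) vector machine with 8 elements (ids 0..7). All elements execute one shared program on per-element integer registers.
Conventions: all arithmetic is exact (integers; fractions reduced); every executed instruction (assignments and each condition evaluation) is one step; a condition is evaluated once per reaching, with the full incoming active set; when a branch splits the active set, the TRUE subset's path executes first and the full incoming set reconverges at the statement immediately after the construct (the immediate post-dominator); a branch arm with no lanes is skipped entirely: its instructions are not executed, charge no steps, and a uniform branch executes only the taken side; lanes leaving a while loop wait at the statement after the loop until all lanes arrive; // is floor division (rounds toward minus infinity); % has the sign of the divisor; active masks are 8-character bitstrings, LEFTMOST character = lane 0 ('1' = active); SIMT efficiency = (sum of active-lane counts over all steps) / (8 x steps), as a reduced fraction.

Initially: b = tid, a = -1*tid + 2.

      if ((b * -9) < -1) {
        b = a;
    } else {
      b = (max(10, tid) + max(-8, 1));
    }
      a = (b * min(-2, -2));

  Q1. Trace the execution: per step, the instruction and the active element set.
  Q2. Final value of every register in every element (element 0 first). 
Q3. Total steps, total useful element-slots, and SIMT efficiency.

step 0: eval ((b * -9) < -1)         11111111
step 1: b <- a                       01111111
step 2: b <- (max(10, tid) + max(-8, 1)) 10000000
step 3: a <- (b * min(-2, -2))       11111111

Answer: 4 steps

b: 11,1,0,-1,-2,-3,-4,-5
a: -22,-2,0,2,4,6,8,10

steps = 4; useful = 24; efficiency = 24/32 = 3/4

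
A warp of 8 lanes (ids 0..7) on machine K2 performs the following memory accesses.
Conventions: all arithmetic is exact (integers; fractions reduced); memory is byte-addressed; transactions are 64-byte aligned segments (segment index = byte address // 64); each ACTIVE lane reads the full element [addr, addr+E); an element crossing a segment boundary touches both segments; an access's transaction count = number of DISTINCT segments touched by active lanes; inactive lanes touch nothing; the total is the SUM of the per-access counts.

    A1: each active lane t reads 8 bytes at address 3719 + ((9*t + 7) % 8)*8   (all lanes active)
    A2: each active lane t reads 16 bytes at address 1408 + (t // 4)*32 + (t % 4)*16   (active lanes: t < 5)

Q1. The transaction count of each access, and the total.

A1: 2 transactions
A2: 1 transaction

Answer: 2,1; total 3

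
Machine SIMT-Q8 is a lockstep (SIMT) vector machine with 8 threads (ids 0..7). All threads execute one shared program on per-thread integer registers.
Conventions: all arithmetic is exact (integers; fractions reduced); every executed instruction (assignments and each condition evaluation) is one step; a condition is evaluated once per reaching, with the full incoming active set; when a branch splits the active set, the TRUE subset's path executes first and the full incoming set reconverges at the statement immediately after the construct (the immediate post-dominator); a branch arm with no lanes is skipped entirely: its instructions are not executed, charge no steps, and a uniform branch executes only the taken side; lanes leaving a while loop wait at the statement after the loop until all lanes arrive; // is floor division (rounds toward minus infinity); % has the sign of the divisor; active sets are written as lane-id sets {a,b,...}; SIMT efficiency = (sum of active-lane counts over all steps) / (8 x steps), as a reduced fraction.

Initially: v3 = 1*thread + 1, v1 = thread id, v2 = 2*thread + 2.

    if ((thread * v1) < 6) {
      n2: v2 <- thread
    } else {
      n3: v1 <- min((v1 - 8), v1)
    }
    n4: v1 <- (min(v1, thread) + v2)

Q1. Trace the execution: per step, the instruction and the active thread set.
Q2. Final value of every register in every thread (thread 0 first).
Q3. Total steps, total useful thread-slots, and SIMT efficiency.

step 0: eval ((thread * v1) < 6)     {0,1,2,3,4,5,6,7}
step 1: v2 <- thread                 {0,1,2}
step 2: v1 <- min((v1 - 8), v1)      {3,4,5,6,7}
step 3: v1 <- (min(v1, thread) + v2) {0,1,2,3,4,5,6,7}

Answer: 4 steps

v3: 1,2,3,4,5,6,7,8
v1: 0,2,4,3,6,9,12,15
v2: 0,1,2,8,10,12,14,16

steps = 4; useful = 24; efficiency = 24/32 = 3/4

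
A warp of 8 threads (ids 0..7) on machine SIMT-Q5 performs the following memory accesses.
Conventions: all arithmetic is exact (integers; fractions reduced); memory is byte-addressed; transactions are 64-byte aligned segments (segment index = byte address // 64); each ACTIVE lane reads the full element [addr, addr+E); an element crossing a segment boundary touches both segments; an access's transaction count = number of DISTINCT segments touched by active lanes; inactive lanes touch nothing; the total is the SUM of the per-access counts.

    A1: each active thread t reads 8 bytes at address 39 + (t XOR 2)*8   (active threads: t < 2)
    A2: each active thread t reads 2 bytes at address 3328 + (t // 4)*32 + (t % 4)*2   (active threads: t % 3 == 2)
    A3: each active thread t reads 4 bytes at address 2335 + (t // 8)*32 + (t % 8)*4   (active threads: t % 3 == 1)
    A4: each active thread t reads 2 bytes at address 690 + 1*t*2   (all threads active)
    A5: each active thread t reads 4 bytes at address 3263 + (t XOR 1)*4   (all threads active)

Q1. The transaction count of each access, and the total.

A1: 2 transactions
A2: 1 transaction
A3: 1 transaction
A4: 2 transactions
A5: 2 transactions

Answer: 2,1,1,2,2; total 8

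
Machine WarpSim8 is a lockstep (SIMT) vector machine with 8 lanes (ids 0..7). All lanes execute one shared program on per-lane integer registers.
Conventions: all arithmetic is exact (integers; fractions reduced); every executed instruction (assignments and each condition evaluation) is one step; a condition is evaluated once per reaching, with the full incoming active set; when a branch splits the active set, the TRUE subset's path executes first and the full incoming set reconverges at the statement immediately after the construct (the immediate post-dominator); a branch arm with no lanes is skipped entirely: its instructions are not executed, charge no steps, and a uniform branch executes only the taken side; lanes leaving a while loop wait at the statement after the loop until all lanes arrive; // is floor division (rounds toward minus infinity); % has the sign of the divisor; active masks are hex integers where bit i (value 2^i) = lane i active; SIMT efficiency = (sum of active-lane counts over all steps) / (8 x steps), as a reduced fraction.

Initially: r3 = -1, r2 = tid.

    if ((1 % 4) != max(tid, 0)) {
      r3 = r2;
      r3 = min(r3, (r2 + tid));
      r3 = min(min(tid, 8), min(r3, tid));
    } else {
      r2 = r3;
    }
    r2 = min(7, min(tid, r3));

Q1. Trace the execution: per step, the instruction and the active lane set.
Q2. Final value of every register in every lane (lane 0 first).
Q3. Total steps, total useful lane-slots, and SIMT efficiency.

step 0: eval ((1 % 4) != max(tid, 0)) 0xff
step 1: r3 <- r2                     0xfd
step 2: r3 <- min(r3, (r2 + tid))    0xfd
step 3: r3 <- min(min(tid, 8), min(r3, tid)) 0xfd
step 4: r2 <- r3                     0x02
step 5: r2 <- min(7, min(tid, r3))   0xff

Answer: 6 steps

r3: 0,-1,2,3,4,5,6,7
r2: 0,-1,2,3,4,5,6,7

steps = 6; useful = 38; efficiency = 38/48 = 19/24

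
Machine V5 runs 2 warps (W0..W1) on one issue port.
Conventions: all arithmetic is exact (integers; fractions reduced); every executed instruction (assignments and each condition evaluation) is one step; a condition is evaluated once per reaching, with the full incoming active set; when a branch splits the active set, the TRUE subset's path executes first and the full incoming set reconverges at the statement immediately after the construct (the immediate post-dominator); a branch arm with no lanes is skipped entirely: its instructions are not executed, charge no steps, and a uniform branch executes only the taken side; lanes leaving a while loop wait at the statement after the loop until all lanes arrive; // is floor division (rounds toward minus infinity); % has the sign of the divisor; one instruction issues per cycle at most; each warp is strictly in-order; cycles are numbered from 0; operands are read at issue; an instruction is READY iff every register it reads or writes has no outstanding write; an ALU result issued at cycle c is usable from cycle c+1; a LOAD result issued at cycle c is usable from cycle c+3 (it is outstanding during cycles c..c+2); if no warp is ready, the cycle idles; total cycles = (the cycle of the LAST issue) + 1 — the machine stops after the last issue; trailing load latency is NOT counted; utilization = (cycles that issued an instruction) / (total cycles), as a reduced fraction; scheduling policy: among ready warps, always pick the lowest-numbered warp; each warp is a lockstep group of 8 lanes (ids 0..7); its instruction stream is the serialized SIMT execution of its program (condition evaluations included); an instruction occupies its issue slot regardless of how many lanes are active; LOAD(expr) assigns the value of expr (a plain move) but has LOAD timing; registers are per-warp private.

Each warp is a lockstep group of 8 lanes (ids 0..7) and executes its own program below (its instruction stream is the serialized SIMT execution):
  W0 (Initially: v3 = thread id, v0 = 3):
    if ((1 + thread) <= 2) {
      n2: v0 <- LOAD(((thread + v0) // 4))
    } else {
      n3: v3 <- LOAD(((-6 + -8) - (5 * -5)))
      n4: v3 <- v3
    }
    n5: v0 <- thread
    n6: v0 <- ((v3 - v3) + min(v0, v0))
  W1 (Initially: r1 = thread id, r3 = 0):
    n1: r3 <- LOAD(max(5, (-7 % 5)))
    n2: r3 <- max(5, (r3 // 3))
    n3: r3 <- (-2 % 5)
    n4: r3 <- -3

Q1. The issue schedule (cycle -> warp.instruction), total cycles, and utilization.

cycle 0: W0.I0
cycle 1: W0.I1
cycle 2: W0.I2
cycle 3: W1.I0
cycle 4: idle
cycle 5: W0.I3
cycle 6: W0.I4
cycle 7: W0.I5
cycle 8: W1.I1
cycle 9: W1.I2
cycle 10: W1.I3

Answer: 11 cycles, utilization 10/11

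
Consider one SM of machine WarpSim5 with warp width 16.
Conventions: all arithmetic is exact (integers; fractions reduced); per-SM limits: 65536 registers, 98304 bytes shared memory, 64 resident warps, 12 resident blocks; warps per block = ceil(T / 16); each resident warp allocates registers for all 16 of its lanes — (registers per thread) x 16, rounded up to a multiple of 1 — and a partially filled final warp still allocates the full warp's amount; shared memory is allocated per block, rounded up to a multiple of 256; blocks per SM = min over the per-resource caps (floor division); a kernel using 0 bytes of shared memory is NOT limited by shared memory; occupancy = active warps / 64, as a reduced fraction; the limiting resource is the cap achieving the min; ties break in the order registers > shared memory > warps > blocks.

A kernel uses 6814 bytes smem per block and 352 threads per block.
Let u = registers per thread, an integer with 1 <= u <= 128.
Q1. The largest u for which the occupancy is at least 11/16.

Answer: u = 93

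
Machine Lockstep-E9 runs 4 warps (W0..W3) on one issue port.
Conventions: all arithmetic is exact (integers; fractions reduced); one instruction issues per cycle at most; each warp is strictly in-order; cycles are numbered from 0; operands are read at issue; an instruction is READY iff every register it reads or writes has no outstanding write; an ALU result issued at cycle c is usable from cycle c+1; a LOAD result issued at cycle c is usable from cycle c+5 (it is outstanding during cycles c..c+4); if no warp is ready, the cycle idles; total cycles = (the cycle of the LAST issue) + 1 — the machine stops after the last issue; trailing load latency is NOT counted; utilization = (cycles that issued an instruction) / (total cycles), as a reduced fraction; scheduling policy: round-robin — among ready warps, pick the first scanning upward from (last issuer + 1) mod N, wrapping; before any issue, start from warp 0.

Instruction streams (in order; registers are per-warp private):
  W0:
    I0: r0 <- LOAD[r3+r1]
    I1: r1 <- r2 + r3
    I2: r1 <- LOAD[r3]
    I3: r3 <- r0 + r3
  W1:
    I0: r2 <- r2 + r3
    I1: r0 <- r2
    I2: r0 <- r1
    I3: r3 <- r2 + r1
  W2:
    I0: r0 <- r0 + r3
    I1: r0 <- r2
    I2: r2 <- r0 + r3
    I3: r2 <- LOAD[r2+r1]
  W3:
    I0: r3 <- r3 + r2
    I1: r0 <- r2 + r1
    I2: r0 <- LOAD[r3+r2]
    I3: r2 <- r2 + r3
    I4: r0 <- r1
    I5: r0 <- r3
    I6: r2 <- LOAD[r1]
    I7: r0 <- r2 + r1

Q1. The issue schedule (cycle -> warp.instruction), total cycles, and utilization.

cycle 0: W0.I0
cycle 1: W1.I0
cycle 2: W2.I0
cycle 3: W3.I0
cycle 4: W0.I1
cycle 5: W1.I1
cycle 6: W2.I1
cycle 7: W3.I1
cycle 8: W0.I2
cycle 9: W1.I2
cycle 10: W2.I2
cycle 11: W3.I2
cycle 12: W0.I3
cycle 13: W1.I3
cycle 14: W2.I3
cycle 15: W3.I3
cycle 16: W3.I4
cycle 17: W3.I5
cycle 18: W3.I6
cycle 19: idle
cycle 20: idle
cycle 21: idle
cycle 22: idle
cycle 23: W3.I7

Answer: 24 cycles, utilization 5/6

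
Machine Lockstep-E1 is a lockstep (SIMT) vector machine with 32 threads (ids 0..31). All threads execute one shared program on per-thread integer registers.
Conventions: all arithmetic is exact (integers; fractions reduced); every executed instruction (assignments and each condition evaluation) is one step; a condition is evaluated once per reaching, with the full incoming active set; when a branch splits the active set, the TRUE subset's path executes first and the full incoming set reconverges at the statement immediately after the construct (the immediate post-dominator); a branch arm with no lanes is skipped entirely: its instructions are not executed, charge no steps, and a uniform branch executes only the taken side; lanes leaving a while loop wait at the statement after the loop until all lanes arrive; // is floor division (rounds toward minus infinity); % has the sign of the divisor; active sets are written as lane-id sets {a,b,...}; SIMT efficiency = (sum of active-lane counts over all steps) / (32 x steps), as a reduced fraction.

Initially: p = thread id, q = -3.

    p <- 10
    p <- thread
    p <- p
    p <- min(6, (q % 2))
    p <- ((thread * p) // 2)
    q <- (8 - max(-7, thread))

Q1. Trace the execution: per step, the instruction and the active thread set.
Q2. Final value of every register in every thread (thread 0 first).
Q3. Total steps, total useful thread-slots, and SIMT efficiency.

step 0: p <- 10                      {0,1,2,3,4,5,6,7,8,9,10,11,12,13,14,15,16,17,18,19,20,21,22,23,24,25,26,27,28,29,30,31}
step 1: p <- thread                  {0,1,2,3,4,5,6,7,8,9,10,11,12,13,14,15,16,17,18,19,20,21,22,23,24,25,26,27,28,29,30,31}
step 2: p <- p                       {0,1,2,3,4,5,6,7,8,9,10,11,12,13,14,15,16,17,18,19,20,21,22,23,24,25,26,27,28,29,30,31}
step 3: p <- min(6, (q % 2))         {0,1,2,3,4,5,6,7,8,9,10,11,12,13,14,15,16,17,18,19,20,21,22,23,24,25,26,27,28,29,30,31}
step 4: p <- ((thread * p) // 2)     {0,1,2,3,4,5,6,7,8,9,10,11,12,13,14,15,16,17,18,19,20,21,22,23,24,25,26,27,28,29,30,31}
step 5: q <- (8 - max(-7, thread))   {0,1,2,3,4,5,6,7,8,9,10,11,12,13,14,15,16,17,18,19,20,21,22,23,24,25,26,27,28,29,30,31}

Answer: 6 steps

p: 0,0,1,1,2,2,3,3,4,4,5,5,6,6,7,7,8,8,9,9,10,10,11,11,12,12,13,13,14,14,15,15
q: 8,7,6,5,4,3,2,1,0,-1,-2,-3,-4,-5,-6,-7,-8,-9,-10,-11,-12,-13,-14,-15,-16,-17,-18,-19,-20,-21,-22,-23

steps = 6; useful = 192; efficiency = 192/192 = 1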